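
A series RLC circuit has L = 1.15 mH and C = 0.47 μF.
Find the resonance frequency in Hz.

Step 1 — Resonance condition Im(Z)=0 gives ω₀ = 1/√(LC).
Step 2 — ω₀ = 1/√(0.00115·4.7e-07) = 4.301e+04 rad/s.
Step 3 — f₀ = ω₀/(2π) = 6846 Hz.

f₀ = 6846 Hz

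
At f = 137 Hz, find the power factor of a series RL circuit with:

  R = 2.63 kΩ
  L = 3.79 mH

Step 1 — Angular frequency: ω = 2π·f = 2π·137 = 860.8 rad/s.
Step 2 — Component impedances:
  R: Z = R = 2630 Ω
  L: Z = jωL = j·860.8·0.00379 = 0 + j3.262 Ω
Step 3 — Series combination: Z_total = R + L = 2630 + j3.262 Ω = 2630∠0.1° Ω.
Step 4 — Power factor: PF = cos(φ) = Re(Z)/|Z| = 2630/2630 = 1.
Step 5 — Type: Im(Z) = 3.262 ⇒ lagging (phase φ = 0.1°).

PF = 1 (lagging, φ = 0.1°)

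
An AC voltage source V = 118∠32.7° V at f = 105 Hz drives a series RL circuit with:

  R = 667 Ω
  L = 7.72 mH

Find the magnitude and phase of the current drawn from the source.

Step 1 — Angular frequency: ω = 2π·f = 2π·105 = 659.7 rad/s.
Step 2 — Component impedances:
  R: Z = R = 667 Ω
  L: Z = jωL = j·659.7·0.00772 = 0 + j5.093 Ω
Step 3 — Series combination: Z_total = R + L = 667 + j5.093 Ω = 667∠0.4° Ω.
Step 4 — Source phasor: V = 118∠32.7° V = 99.3 + j63.75 V.
Step 5 — Ohm's law: I = V / Z_total = (99.3 + j63.75) / (667 + j5.093) = 0.1496 + j0.09443 A.
Step 6 — Convert to polar: |I| = 0.1769 A, ∠I = 32.3°.

I = 0.1769∠32.3° A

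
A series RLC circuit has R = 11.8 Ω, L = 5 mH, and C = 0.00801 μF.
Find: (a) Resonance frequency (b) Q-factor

Step 1 — Resonance condition Im(Z)=0 gives ω₀ = 1/√(LC).
Step 2 — ω₀ = 1/√(0.005·8.01e-09) = 1.58e+05 rad/s.
Step 3 — f₀ = ω₀/(2π) = 2.515e+04 Hz.
Step 4 — Series Q: Q = ω₀L/R = 1.58e+05·0.005/11.8 = 66.96.

(a) f₀ = 2.515e+04 Hz  (b) Q = 66.96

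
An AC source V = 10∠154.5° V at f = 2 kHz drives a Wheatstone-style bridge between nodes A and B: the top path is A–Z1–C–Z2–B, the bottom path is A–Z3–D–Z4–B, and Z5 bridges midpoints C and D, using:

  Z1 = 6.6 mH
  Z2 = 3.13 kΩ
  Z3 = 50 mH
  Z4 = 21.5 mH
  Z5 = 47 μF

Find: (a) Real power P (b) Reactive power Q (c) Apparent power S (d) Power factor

Step 1 — Angular frequency: ω = 2π·f = 2π·2000 = 1.257e+04 rad/s.
Step 2 — Component impedances:
  Z1: Z = jωL = j·1.257e+04·0.0066 = 0 + j82.94 Ω
  Z2: Z = R = 3130 Ω
  Z3: Z = jωL = j·1.257e+04·0.05 = 0 + j628.3 Ω
  Z4: Z = jωL = j·1.257e+04·0.0215 = 0 + j270.2 Ω
  Z5: Z = 1/(jωC) = -j/(ω·C) = 0 - j1.693 Ω
Step 3 — Bridge requires nodal analysis (the Z5 bridge couples midpoints C and D, so the two paths cannot be reduced to a simple series/parallel combination). Setting node B to ground and injecting 1 A at node A, the 3-node admittance system at A, C, D solves to V_A = Z_AB = 22.89 + j340.2 Ω = 340.9∠86.1° Ω.
Step 4 — Source phasor: V = 10∠154.5° V = -9.026 + j4.305 V.
Step 5 — Current: I = V / Z = 0.01082 + j0.02726 A = 0.02933∠68.4° A.
Step 6 — Complex power: S = V·I* = 0.0197 + j0.2927 VA.
Step 7 — Real power: P = Re(S) = 0.0197 W.
Step 8 — Reactive power: Q = Im(S) = 0.2927 VAR.
Step 9 — Apparent power: |S| = 0.2933 VA.
Step 10 — Power factor: PF = P/|S| = 0.06715 (lagging).

(a) P = 0.0197 W  (b) Q = 0.2927 VAR  (c) S = 0.2933 VA  (d) PF = 0.06715 (lagging)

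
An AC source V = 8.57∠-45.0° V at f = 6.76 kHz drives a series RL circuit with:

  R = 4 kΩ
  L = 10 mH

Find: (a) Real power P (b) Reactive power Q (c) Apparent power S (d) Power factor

Step 1 — Angular frequency: ω = 2π·f = 2π·6760 = 4.247e+04 rad/s.
Step 2 — Component impedances:
  R: Z = R = 4000 Ω
  L: Z = jωL = j·4.247e+04·0.01 = 0 + j424.7 Ω
Step 3 — Series combination: Z_total = R + L = 4000 + j424.7 Ω = 4022∠6.1° Ω.
Step 4 — Source phasor: V = 8.57∠-45.0° V = 6.06 - j6.06 V.
Step 5 — Current: I = V / Z = 0.001339 - j0.001657 A = 0.002131∠-51.1° A.
Step 6 — Complex power: S = V·I* = 0.01816 + j0.001928 VA.
Step 7 — Real power: P = Re(S) = 0.01816 W.
Step 8 — Reactive power: Q = Im(S) = 0.001928 VAR.
Step 9 — Apparent power: |S| = 0.01826 VA.
Step 10 — Power factor: PF = P/|S| = 0.9944 (lagging).

(a) P = 0.01816 W  (b) Q = 0.001928 VAR  (c) S = 0.01826 VA  (d) PF = 0.9944 (lagging)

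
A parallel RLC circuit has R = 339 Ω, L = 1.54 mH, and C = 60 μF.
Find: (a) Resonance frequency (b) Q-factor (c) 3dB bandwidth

Step 1 — Resonance: ω₀ = 1/√(LC) = 1/√(0.00154·6e-05) = 3290 rad/s.
Step 2 — f₀ = ω₀/(2π) = 523.6 Hz.
Step 3 — Parallel Q: Q = R/(ω₀L) = 339/(3290·0.00154) = 66.91.
Step 4 — Bandwidth: Δω = ω₀/Q = 49.16 rad/s; BW = Δω/(2π) = 7.825 Hz.

(a) f₀ = 523.6 Hz  (b) Q = 66.91  (c) BW = 7.825 Hz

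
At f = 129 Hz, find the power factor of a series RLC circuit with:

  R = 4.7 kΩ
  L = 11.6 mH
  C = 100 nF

Step 1 — Angular frequency: ω = 2π·f = 2π·129 = 810.5 rad/s.
Step 2 — Component impedances:
  R: Z = R = 4700 Ω
  L: Z = jωL = j·810.5·0.0116 = 0 + j9.402 Ω
  C: Z = 1/(jωC) = -j/(ω·C) = 0 - j1.234e+04 Ω
Step 3 — Series combination: Z_total = R + L + C = 4700 - j1.233e+04 Ω = 1.319e+04∠-69.1° Ω.
Step 4 — Power factor: PF = cos(φ) = Re(Z)/|Z| = 4700/13194 = 0.3562.
Step 5 — Type: Im(Z) = -1.233e+04 ⇒ leading (phase φ = -69.1°).

PF = 0.3562 (leading, φ = -69.1°)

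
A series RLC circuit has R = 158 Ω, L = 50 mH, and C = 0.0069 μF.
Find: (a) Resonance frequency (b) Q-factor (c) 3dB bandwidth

Step 1 — Resonance condition Im(Z)=0 gives ω₀ = 1/√(LC).
Step 2 — ω₀ = 1/√(0.05·6.9e-09) = 5.384e+04 rad/s.
Step 3 — f₀ = ω₀/(2π) = 8569 Hz.
Step 4 — Series Q: Q = ω₀L/R = 5.384e+04·0.05/158 = 17.04.
Step 5 — 3dB bandwidth: Δω = ω₀/Q = 3160 rad/s; BW = Δω/(2π) = 502.9 Hz.

(a) f₀ = 8569 Hz  (b) Q = 17.04  (c) BW = 502.9 Hz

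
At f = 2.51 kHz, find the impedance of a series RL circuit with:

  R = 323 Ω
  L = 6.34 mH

Step 1 — Angular frequency: ω = 2π·f = 2π·2510 = 1.577e+04 rad/s.
Step 2 — Component impedances:
  R: Z = R = 323 Ω
  L: Z = jωL = j·1.577e+04·0.00634 = 0 + j99.99 Ω
Step 3 — Series combination: Z_total = R + L = 323 + j99.99 Ω = 338.1∠17.2° Ω.

Z = 323 + j99.99 Ω = 338.1∠17.2° Ω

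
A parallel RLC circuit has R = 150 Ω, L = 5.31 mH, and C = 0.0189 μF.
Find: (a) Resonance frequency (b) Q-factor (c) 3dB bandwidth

Step 1 — Resonance: ω₀ = 1/√(LC) = 1/√(0.00531·1.89e-08) = 9.982e+04 rad/s.
Step 2 — f₀ = ω₀/(2π) = 1.589e+04 Hz.
Step 3 — Parallel Q: Q = R/(ω₀L) = 150/(9.982e+04·0.00531) = 0.283.
Step 4 — Bandwidth: Δω = ω₀/Q = 3.527e+05 rad/s; BW = Δω/(2π) = 5.614e+04 Hz.

(a) f₀ = 1.589e+04 Hz  (b) Q = 0.283  (c) BW = 5.614e+04 Hz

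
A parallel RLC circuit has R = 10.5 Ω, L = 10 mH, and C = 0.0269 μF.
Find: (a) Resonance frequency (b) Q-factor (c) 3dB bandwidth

Step 1 — Resonance: ω₀ = 1/√(LC) = 1/√(0.01·2.69e-08) = 6.097e+04 rad/s.
Step 2 — f₀ = ω₀/(2π) = 9704 Hz.
Step 3 — Parallel Q: Q = R/(ω₀L) = 10.5/(6.097e+04·0.01) = 0.01722.
Step 4 — Bandwidth: Δω = ω₀/Q = 3.54e+06 rad/s; BW = Δω/(2π) = 5.635e+05 Hz.

(a) f₀ = 9704 Hz  (b) Q = 0.01722  (c) BW = 5.635e+05 Hz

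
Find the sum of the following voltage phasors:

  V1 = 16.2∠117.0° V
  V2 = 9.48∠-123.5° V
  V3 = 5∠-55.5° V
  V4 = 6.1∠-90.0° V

Step 1 — Convert each phasor to rectangular form:
  V1 = 16.2·(cos(117.0°) + j·sin(117.0°)) = -7.355 + j14.43 V
  V2 = 9.48·(cos(-123.5°) + j·sin(-123.5°)) = -5.232 - j7.905 V
  V3 = 5·(cos(-55.5°) + j·sin(-55.5°)) = 2.832 - j4.121 V
  V4 = 6.1·(cos(-90.0°) + j·sin(-90.0°)) = 0 - j6.1 V
Step 2 — Sum components: V_total = -9.755 - j3.692 V.
Step 3 — Convert to polar: |V_total| = 10.43 V, ∠V_total = -159.3°.

V_total = 10.43∠-159.3° V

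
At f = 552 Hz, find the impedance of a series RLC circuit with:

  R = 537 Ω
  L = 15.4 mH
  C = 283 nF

Step 1 — Angular frequency: ω = 2π·f = 2π·552 = 3468 rad/s.
Step 2 — Component impedances:
  R: Z = R = 537 Ω
  L: Z = jωL = j·3468·0.0154 = 0 + j53.41 Ω
  C: Z = 1/(jωC) = -j/(ω·C) = 0 - j1019 Ω
Step 3 — Series combination: Z_total = R + L + C = 537 - j965.4 Ω = 1105∠-60.9° Ω.

Z = 537 - j965.4 Ω = 1105∠-60.9° Ω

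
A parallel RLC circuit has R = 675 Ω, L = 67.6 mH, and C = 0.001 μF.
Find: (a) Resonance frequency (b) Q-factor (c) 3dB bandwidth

Step 1 — Resonance: ω₀ = 1/√(LC) = 1/√(0.0676·1e-09) = 1.216e+05 rad/s.
Step 2 — f₀ = ω₀/(2π) = 1.936e+04 Hz.
Step 3 — Parallel Q: Q = R/(ω₀L) = 675/(1.216e+05·0.0676) = 0.0821.
Step 4 — Bandwidth: Δω = ω₀/Q = 1.481e+06 rad/s; BW = Δω/(2π) = 2.358e+05 Hz.

(a) f₀ = 1.936e+04 Hz  (b) Q = 0.0821  (c) BW = 2.358e+05 Hz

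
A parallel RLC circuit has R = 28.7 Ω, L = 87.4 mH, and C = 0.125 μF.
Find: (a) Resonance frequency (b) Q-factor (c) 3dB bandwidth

Step 1 — Resonance: ω₀ = 1/√(LC) = 1/√(0.0874·1.25e-07) = 9567 rad/s.
Step 2 — f₀ = ω₀/(2π) = 1523 Hz.
Step 3 — Parallel Q: Q = R/(ω₀L) = 28.7/(9567·0.0874) = 0.03432.
Step 4 — Bandwidth: Δω = ω₀/Q = 2.787e+05 rad/s; BW = Δω/(2π) = 4.436e+04 Hz.

(a) f₀ = 1523 Hz  (b) Q = 0.03432  (c) BW = 4.436e+04 Hz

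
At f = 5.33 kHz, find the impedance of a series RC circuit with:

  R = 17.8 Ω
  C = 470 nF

Step 1 — Angular frequency: ω = 2π·f = 2π·5330 = 3.349e+04 rad/s.
Step 2 — Component impedances:
  R: Z = R = 17.8 Ω
  C: Z = 1/(jωC) = -j/(ω·C) = 0 - j63.53 Ω
Step 3 — Series combination: Z_total = R + C = 17.8 - j63.53 Ω = 65.98∠-74.3° Ω.

Z = 17.8 - j63.53 Ω = 65.98∠-74.3° Ω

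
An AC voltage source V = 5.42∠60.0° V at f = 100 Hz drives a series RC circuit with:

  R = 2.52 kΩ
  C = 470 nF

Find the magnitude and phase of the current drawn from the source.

Step 1 — Angular frequency: ω = 2π·f = 2π·100 = 628.3 rad/s.
Step 2 — Component impedances:
  R: Z = R = 2520 Ω
  C: Z = 1/(jωC) = -j/(ω·C) = 0 - j3386 Ω
Step 3 — Series combination: Z_total = R + C = 2520 - j3386 Ω = 4221∠-53.3° Ω.
Step 4 — Source phasor: V = 5.42∠60.0° V = 2.71 + j4.694 V.
Step 5 — Ohm's law: I = V / Z_total = (2.71 + j4.694) / (2520 - j3386) = -0.0005088 + j0.001179 A.
Step 6 — Convert to polar: |I| = 0.001284 A, ∠I = 113.3°.

I = 0.001284∠113.3° A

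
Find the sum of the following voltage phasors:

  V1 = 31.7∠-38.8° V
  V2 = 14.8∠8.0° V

Step 1 — Convert each phasor to rectangular form:
  V1 = 31.7·(cos(-38.8°) + j·sin(-38.8°)) = 24.71 - j19.86 V
  V2 = 14.8·(cos(8.0°) + j·sin(8.0°)) = 14.66 + j2.06 V
Step 2 — Sum components: V_total = 39.36 - j17.8 V.
Step 3 — Convert to polar: |V_total| = 43.2 V, ∠V_total = -24.3°.

V_total = 43.2∠-24.3° V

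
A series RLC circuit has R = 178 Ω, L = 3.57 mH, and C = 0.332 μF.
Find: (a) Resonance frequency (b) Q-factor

Step 1 — Resonance condition Im(Z)=0 gives ω₀ = 1/√(LC).
Step 2 — ω₀ = 1/√(0.00357·3.32e-07) = 2.905e+04 rad/s.
Step 3 — f₀ = ω₀/(2π) = 4623 Hz.
Step 4 — Series Q: Q = ω₀L/R = 2.905e+04·0.00357/178 = 0.5826.

(a) f₀ = 4623 Hz  (b) Q = 0.5826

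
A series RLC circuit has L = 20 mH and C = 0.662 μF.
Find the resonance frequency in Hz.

Step 1 — Resonance condition Im(Z)=0 gives ω₀ = 1/√(LC).
Step 2 — ω₀ = 1/√(0.02·6.62e-07) = 8691 rad/s.
Step 3 — f₀ = ω₀/(2π) = 1383 Hz.

f₀ = 1383 Hz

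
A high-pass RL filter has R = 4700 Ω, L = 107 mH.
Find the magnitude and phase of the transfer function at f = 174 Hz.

Step 1 — Angular frequency: ω = 2π·174 = 1093 rad/s.
Step 2 — Transfer function: H(jω) = jωL/(R + jωL).
Step 3 — Numerator jωL = j·117; denominator R + jωL = 4700 + j117.
Step 4 — H = 0.0006191 + j0.02487.
Step 5 — Magnitude: |H| = 0.02488 (-32.1 dB); phase: φ = 88.6°.

|H| = 0.02488 (-32.1 dB), φ = 88.6°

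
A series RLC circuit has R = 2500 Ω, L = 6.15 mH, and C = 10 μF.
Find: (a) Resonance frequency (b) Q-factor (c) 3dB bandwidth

Step 1 — Resonance: ω₀ = 1/√(LC) = 1/√(0.00615·1e-05) = 4032 rad/s.
Step 2 — f₀ = ω₀/(2π) = 641.8 Hz.
Step 3 — Series Q: Q = ω₀L/R = 4032·0.00615/2500 = 0.00992.
Step 4 — Bandwidth: Δω = ω₀/Q = 4.065e+05 rad/s; BW = Δω/(2π) = 6.47e+04 Hz.

(a) f₀ = 641.8 Hz  (b) Q = 0.00992  (c) BW = 6.47e+04 Hz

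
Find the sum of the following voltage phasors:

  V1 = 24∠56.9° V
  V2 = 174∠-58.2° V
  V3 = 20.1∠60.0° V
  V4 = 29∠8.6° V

Step 1 — Convert each phasor to rectangular form:
  V1 = 24·(cos(56.9°) + j·sin(56.9°)) = 13.11 + j20.11 V
  V2 = 174·(cos(-58.2°) + j·sin(-58.2°)) = 91.69 - j147.9 V
  V3 = 20.1·(cos(60.0°) + j·sin(60.0°)) = 10.05 + j17.41 V
  V4 = 29·(cos(8.6°) + j·sin(8.6°)) = 28.67 + j4.337 V
Step 2 — Sum components: V_total = 143.5 - j106 V.
Step 3 — Convert to polar: |V_total| = 178.4 V, ∠V_total = -36.5°.

V_total = 178.4∠-36.5° V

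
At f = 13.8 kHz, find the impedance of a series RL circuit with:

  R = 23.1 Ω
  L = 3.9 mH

Step 1 — Angular frequency: ω = 2π·f = 2π·1.38e+04 = 8.671e+04 rad/s.
Step 2 — Component impedances:
  R: Z = R = 23.1 Ω
  L: Z = jωL = j·8.671e+04·0.0039 = 0 + j338.2 Ω
Step 3 — Series combination: Z_total = R + L = 23.1 + j338.2 Ω = 338.9∠86.1° Ω.

Z = 23.1 + j338.2 Ω = 338.9∠86.1° Ω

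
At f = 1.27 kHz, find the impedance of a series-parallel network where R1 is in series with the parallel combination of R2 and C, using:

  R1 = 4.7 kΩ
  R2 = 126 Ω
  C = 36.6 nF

Step 1 — Angular frequency: ω = 2π·f = 2π·1270 = 7980 rad/s.
Step 2 — Component impedances:
  R1: Z = R = 4700 Ω
  R2: Z = R = 126 Ω
  C: Z = 1/(jωC) = -j/(ω·C) = 0 - j3424 Ω
Step 3 — Parallel branch: R2 || C = 1/(1/R2 + 1/C) = 125.8 - j4.63 Ω.
Step 4 — Series with R1: Z_total = R1 + (R2 || C) = 4826 - j4.63 Ω = 4826∠-0.1° Ω.

Z = 4826 - j4.63 Ω = 4826∠-0.1° Ω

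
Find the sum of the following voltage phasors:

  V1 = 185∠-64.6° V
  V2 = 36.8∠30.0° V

Step 1 — Convert each phasor to rectangular form:
  V1 = 185·(cos(-64.6°) + j·sin(-64.6°)) = 79.35 - j167.1 V
  V2 = 36.8·(cos(30.0°) + j·sin(30.0°)) = 31.87 + j18.4 V
Step 2 — Sum components: V_total = 111.2 - j148.7 V.
Step 3 — Convert to polar: |V_total| = 185.7 V, ∠V_total = -53.2°.

V_total = 185.7∠-53.2° V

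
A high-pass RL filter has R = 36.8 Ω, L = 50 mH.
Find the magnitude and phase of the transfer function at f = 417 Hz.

Step 1 — Angular frequency: ω = 2π·417 = 2620 rad/s.
Step 2 — Transfer function: H(jω) = jωL/(R + jωL).
Step 3 — Numerator jωL = j·131; denominator R + jωL = 36.8 + j131.
Step 4 — H = 0.9269 + j0.2604.
Step 5 — Magnitude: |H| = 0.9627 (-0.3 dB); phase: φ = 15.7°.

|H| = 0.9627 (-0.3 dB), φ = 15.7°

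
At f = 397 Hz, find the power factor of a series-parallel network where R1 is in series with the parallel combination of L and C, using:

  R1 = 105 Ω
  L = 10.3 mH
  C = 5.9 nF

Step 1 — Angular frequency: ω = 2π·f = 2π·397 = 2494 rad/s.
Step 2 — Component impedances:
  R1: Z = R = 105 Ω
  L: Z = jωL = j·2494·0.0103 = 0 + j25.69 Ω
  C: Z = 1/(jωC) = -j/(ω·C) = 0 - j6.795e+04 Ω
Step 3 — Parallel branch: L || C = 1/(1/L + 1/C) = 0 + j25.7 Ω.
Step 4 — Series with R1: Z_total = R1 + (L || C) = 105 + j25.7 Ω = 108.1∠13.8° Ω.
Step 5 — Power factor: PF = cos(φ) = Re(Z)/|Z| = 105/108.1 = 0.9713.
Step 6 — Type: Im(Z) = 25.7 ⇒ lagging (phase φ = 13.8°).

PF = 0.9713 (lagging, φ = 13.8°)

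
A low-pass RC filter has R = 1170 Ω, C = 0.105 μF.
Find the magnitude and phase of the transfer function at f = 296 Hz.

Step 1 — Angular frequency: ω = 2π·296 = 1860 rad/s.
Step 2 — Transfer function: H(jω) = 1/(1 + jωRC).
Step 3 — Denominator: 1 + jωRC = 1 + j·1860·1170·1.05e-07 = 1 + j0.2285.
Step 4 — H = 0.9504 - j0.2171.
Step 5 — Magnitude: |H| = 0.9749 (-0.2 dB); phase: φ = -12.9°.

|H| = 0.9749 (-0.2 dB), φ = -12.9°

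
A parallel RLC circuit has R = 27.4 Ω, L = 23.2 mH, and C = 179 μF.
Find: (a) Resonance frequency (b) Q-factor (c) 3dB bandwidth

Step 1 — Resonance: ω₀ = 1/√(LC) = 1/√(0.0232·0.000179) = 490.7 rad/s.
Step 2 — f₀ = ω₀/(2π) = 78.1 Hz.
Step 3 — Parallel Q: Q = R/(ω₀L) = 27.4/(490.7·0.0232) = 2.407.
Step 4 — Bandwidth: Δω = ω₀/Q = 203.9 rad/s; BW = Δω/(2π) = 32.45 Hz.

(a) f₀ = 78.1 Hz  (b) Q = 2.407  (c) BW = 32.45 Hz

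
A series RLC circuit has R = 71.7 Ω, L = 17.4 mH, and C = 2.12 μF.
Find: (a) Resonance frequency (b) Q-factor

Step 1 — Resonance condition Im(Z)=0 gives ω₀ = 1/√(LC).
Step 2 — ω₀ = 1/√(0.0174·2.12e-06) = 5207 rad/s.
Step 3 — f₀ = ω₀/(2π) = 828.7 Hz.
Step 4 — Series Q: Q = ω₀L/R = 5207·0.0174/71.7 = 1.264.

(a) f₀ = 828.7 Hz  (b) Q = 1.264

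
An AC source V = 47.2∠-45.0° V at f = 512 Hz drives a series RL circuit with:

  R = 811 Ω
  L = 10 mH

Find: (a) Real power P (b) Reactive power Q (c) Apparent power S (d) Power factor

Step 1 — Angular frequency: ω = 2π·f = 2π·512 = 3217 rad/s.
Step 2 — Component impedances:
  R: Z = R = 811 Ω
  L: Z = jωL = j·3217·0.01 = 0 + j32.17 Ω
Step 3 — Series combination: Z_total = R + L = 811 + j32.17 Ω = 811.6∠2.3° Ω.
Step 4 — Source phasor: V = 47.2∠-45.0° V = 33.38 - j33.38 V.
Step 5 — Current: I = V / Z = 0.03946 - j0.04272 A = 0.05815∠-47.3° A.
Step 6 — Complex power: S = V·I* = 2.743 + j0.1088 VA.
Step 7 — Real power: P = Re(S) = 2.743 W.
Step 8 — Reactive power: Q = Im(S) = 0.1088 VAR.
Step 9 — Apparent power: |S| = 2.745 VA.
Step 10 — Power factor: PF = P/|S| = 0.9992 (lagging).

(a) P = 2.743 W  (b) Q = 0.1088 VAR  (c) S = 2.745 VA  (d) PF = 0.9992 (lagging)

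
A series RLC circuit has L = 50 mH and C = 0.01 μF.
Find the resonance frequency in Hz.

Step 1 — Resonance condition Im(Z)=0 gives ω₀ = 1/√(LC).
Step 2 — ω₀ = 1/√(0.05·1e-08) = 4.472e+04 rad/s.
Step 3 — f₀ = ω₀/(2π) = 7118 Hz.

f₀ = 7118 Hz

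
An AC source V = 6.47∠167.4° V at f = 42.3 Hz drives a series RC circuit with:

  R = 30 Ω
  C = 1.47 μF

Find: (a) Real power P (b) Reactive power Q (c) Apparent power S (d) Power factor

Step 1 — Angular frequency: ω = 2π·f = 2π·42.3 = 265.8 rad/s.
Step 2 — Component impedances:
  R: Z = R = 30 Ω
  C: Z = 1/(jωC) = -j/(ω·C) = 0 - j2560 Ω
Step 3 — Series combination: Z_total = R + C = 30 - j2560 Ω = 2560∠-89.3° Ω.
Step 4 — Source phasor: V = 6.47∠167.4° V = -6.314 + j1.411 V.
Step 5 — Current: I = V / Z = -0.0005803 - j0.00246 A = 0.002528∠-103.3° A.
Step 6 — Complex power: S = V·I* = 0.0001917 - j0.01635 VA.
Step 7 — Real power: P = Re(S) = 0.0001917 W.
Step 8 — Reactive power: Q = Im(S) = -0.01635 VAR.
Step 9 — Apparent power: |S| = 0.01635 VA.
Step 10 — Power factor: PF = P/|S| = 0.01172 (leading).

(a) P = 0.0001917 W  (b) Q = -0.01635 VAR  (c) S = 0.01635 VA  (d) PF = 0.01172 (leading)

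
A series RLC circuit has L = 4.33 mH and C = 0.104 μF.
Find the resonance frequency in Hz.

Step 1 — Resonance condition Im(Z)=0 gives ω₀ = 1/√(LC).
Step 2 — ω₀ = 1/√(0.00433·1.04e-07) = 4.712e+04 rad/s.
Step 3 — f₀ = ω₀/(2π) = 7500 Hz.

f₀ = 7500 Hz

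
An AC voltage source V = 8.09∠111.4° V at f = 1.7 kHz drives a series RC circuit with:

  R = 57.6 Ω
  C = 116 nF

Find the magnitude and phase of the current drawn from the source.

Step 1 — Angular frequency: ω = 2π·f = 2π·1700 = 1.068e+04 rad/s.
Step 2 — Component impedances:
  R: Z = R = 57.6 Ω
  C: Z = 1/(jωC) = -j/(ω·C) = 0 - j807.1 Ω
Step 3 — Series combination: Z_total = R + C = 57.6 - j807.1 Ω = 809.1∠-85.9° Ω.
Step 4 — Source phasor: V = 8.09∠111.4° V = -2.952 + j7.532 V.
Step 5 — Ohm's law: I = V / Z_total = (-2.952 + j7.532) / (57.6 - j807.1) = -0.009545 - j0.002976 A.
Step 6 — Convert to polar: |I| = 0.009998 A, ∠I = -162.7°.

I = 0.009998∠-162.7° A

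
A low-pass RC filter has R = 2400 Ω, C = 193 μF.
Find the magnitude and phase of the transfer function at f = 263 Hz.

Step 1 — Angular frequency: ω = 2π·263 = 1652 rad/s.
Step 2 — Transfer function: H(jω) = 1/(1 + jωRC).
Step 3 — Denominator: 1 + jωRC = 1 + j·1652·2400·0.000193 = 1 + j765.4.
Step 4 — H = 1.707e-06 - j0.001306.
Step 5 — Magnitude: |H| = 0.001306 (-57.7 dB); phase: φ = -89.9°.

|H| = 0.001306 (-57.7 dB), φ = -89.9°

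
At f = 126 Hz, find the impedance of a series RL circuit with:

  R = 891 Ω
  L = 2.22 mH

Step 1 — Angular frequency: ω = 2π·f = 2π·126 = 791.7 rad/s.
Step 2 — Component impedances:
  R: Z = R = 891 Ω
  L: Z = jωL = j·791.7·0.00222 = 0 + j1.758 Ω
Step 3 — Series combination: Z_total = R + L = 891 + j1.758 Ω = 891∠0.1° Ω.

Z = 891 + j1.758 Ω = 891∠0.1° Ω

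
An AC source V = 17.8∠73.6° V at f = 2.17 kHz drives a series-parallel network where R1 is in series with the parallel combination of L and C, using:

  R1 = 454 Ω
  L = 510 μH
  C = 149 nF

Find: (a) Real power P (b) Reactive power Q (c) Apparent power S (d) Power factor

Step 1 — Angular frequency: ω = 2π·f = 2π·2170 = 1.363e+04 rad/s.
Step 2 — Component impedances:
  R1: Z = R = 454 Ω
  L: Z = jωL = j·1.363e+04·0.00051 = 0 + j6.954 Ω
  C: Z = 1/(jωC) = -j/(ω·C) = 0 - j492.2 Ω
Step 3 — Parallel branch: L || C = 1/(1/L + 1/C) = 0 + j7.053 Ω.
Step 4 — Series with R1: Z_total = R1 + (L || C) = 454 + j7.053 Ω = 454.1∠0.9° Ω.
Step 5 — Source phasor: V = 17.8∠73.6° V = 5.026 + j17.08 V.
Step 6 — Current: I = V / Z = 0.01165 + j0.03743 A = 0.0392∠72.7° A.
Step 7 — Complex power: S = V·I* = 0.6977 + j0.01084 VA.
Step 8 — Real power: P = Re(S) = 0.6977 W.
Step 9 — Reactive power: Q = Im(S) = 0.01084 VAR.
Step 10 — Apparent power: |S| = 0.6978 VA.
Step 11 — Power factor: PF = P/|S| = 0.9999 (lagging).

(a) P = 0.6977 W  (b) Q = 0.01084 VAR  (c) S = 0.6978 VA  (d) PF = 0.9999 (lagging)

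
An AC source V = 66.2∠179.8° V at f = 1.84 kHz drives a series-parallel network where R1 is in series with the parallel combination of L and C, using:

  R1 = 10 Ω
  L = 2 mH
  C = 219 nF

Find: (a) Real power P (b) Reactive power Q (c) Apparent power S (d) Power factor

Step 1 — Angular frequency: ω = 2π·f = 2π·1840 = 1.156e+04 rad/s.
Step 2 — Component impedances:
  R1: Z = R = 10 Ω
  L: Z = jωL = j·1.156e+04·0.002 = 0 + j23.12 Ω
  C: Z = 1/(jωC) = -j/(ω·C) = 0 - j395 Ω
Step 3 — Parallel branch: L || C = 1/(1/L + 1/C) = 0 + j24.56 Ω.
Step 4 — Series with R1: Z_total = R1 + (L || C) = 10 + j24.56 Ω = 26.52∠67.8° Ω.
Step 5 — Source phasor: V = 66.2∠179.8° V = -66.2 + j0.2311 V.
Step 6 — Current: I = V / Z = -0.9333 + j2.315 A = 2.496∠112.0° A.
Step 7 — Complex power: S = V·I* = 62.32 + j153.1 VA.
Step 8 — Real power: P = Re(S) = 62.32 W.
Step 9 — Reactive power: Q = Im(S) = 153.1 VAR.
Step 10 — Apparent power: |S| = 165.3 VA.
Step 11 — Power factor: PF = P/|S| = 0.3771 (lagging).

(a) P = 62.32 W  (b) Q = 153.1 VAR  (c) S = 165.3 VA  (d) PF = 0.3771 (lagging)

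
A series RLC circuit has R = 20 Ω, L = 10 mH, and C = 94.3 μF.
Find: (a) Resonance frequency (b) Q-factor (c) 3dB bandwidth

Step 1 — Resonance: ω₀ = 1/√(LC) = 1/√(0.01·9.43e-05) = 1030 rad/s.
Step 2 — f₀ = ω₀/(2π) = 163.9 Hz.
Step 3 — Series Q: Q = ω₀L/R = 1030·0.01/20 = 0.5149.
Step 4 — Bandwidth: Δω = ω₀/Q = 2000 rad/s; BW = Δω/(2π) = 318.3 Hz.

(a) f₀ = 163.9 Hz  (b) Q = 0.5149  (c) BW = 318.3 Hz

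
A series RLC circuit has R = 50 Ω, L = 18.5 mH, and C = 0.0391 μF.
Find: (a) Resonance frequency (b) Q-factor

Step 1 — Resonance condition Im(Z)=0 gives ω₀ = 1/√(LC).
Step 2 — ω₀ = 1/√(0.0185·3.91e-08) = 3.718e+04 rad/s.
Step 3 — f₀ = ω₀/(2π) = 5918 Hz.
Step 4 — Series Q: Q = ω₀L/R = 3.718e+04·0.0185/50 = 13.76.

(a) f₀ = 5918 Hz  (b) Q = 13.76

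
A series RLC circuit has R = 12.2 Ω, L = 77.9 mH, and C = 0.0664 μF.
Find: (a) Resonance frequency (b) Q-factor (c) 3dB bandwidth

Step 1 — Resonance: ω₀ = 1/√(LC) = 1/√(0.0779·6.64e-08) = 1.39e+04 rad/s.
Step 2 — f₀ = ω₀/(2π) = 2213 Hz.
Step 3 — Series Q: Q = ω₀L/R = 1.39e+04·0.0779/12.2 = 88.78.
Step 4 — Bandwidth: Δω = ω₀/Q = 156.6 rad/s; BW = Δω/(2π) = 24.93 Hz.

(a) f₀ = 2213 Hz  (b) Q = 88.78  (c) BW = 24.93 Hz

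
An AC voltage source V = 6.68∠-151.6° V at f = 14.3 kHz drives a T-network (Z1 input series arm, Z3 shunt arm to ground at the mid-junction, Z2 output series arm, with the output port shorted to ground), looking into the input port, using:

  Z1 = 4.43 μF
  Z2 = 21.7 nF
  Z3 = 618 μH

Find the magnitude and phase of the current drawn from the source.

Step 1 — Angular frequency: ω = 2π·f = 2π·1.43e+04 = 8.985e+04 rad/s.
Step 2 — Component impedances:
  Z1: Z = 1/(jωC) = -j/(ω·C) = 0 - j2.512 Ω
  Z2: Z = 1/(jωC) = -j/(ω·C) = 0 - j512.9 Ω
  Z3: Z = jωL = j·8.985e+04·0.000618 = 0 + j55.53 Ω
Step 3 — With the output port shorted to ground, the output series arm Z2 runs from the junction to ground; the shunt arm Z3 also runs from the junction to ground. They appear in parallel: Z3 || Z2 = 0 + j62.27 Ω.
Step 4 — Series with input arm Z1: Z_in = Z1 + (Z3 || Z2) = 0 + j59.76 Ω = 59.76∠90.0° Ω.
Step 5 — Source phasor: V = 6.68∠-151.6° V = -5.876 - j3.177 V.
Step 6 — Ohm's law: I = V / Z_total = (-5.876 - j3.177) / (0 + j59.76) = -0.05317 + j0.09833 A.
Step 7 — Convert to polar: |I| = 0.1118 A, ∠I = 118.4°.

I = 0.1118∠118.4° A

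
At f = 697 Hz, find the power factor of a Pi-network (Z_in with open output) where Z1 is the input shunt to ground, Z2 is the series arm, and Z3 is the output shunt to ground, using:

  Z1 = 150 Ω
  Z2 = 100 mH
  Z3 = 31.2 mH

Step 1 — Angular frequency: ω = 2π·f = 2π·697 = 4379 rad/s.
Step 2 — Component impedances:
  Z1: Z = R = 150 Ω
  Z2: Z = jωL = j·4379·0.1 = 0 + j437.9 Ω
  Z3: Z = jωL = j·4379·0.0312 = 0 + j136.6 Ω
Step 3 — With open output, the series arm Z2 and the output shunt Z3 appear in series to ground: Z2 + Z3 = 0 + j574.6 Ω.
Step 4 — Parallel with input shunt Z1: Z_in = Z1 || (Z2 + Z3) = 140.4 + j36.66 Ω = 145.1∠14.6° Ω.
Step 5 — Power factor: PF = cos(φ) = Re(Z)/|Z| = 140.4/145.1 = 0.9676.
Step 6 — Type: Im(Z) = 36.66 ⇒ lagging (phase φ = 14.6°).

PF = 0.9676 (lagging, φ = 14.6°)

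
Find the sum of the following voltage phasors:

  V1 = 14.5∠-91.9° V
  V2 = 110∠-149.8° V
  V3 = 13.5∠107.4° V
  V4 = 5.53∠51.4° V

Step 1 — Convert each phasor to rectangular form:
  V1 = 14.5·(cos(-91.9°) + j·sin(-91.9°)) = -0.4808 - j14.49 V
  V2 = 110·(cos(-149.8°) + j·sin(-149.8°)) = -95.07 - j55.33 V
  V3 = 13.5·(cos(107.4°) + j·sin(107.4°)) = -4.037 + j12.88 V
  V4 = 5.53·(cos(51.4°) + j·sin(51.4°)) = 3.45 + j4.322 V
Step 2 — Sum components: V_total = -96.14 - j52.62 V.
Step 3 — Convert to polar: |V_total| = 109.6 V, ∠V_total = -151.3°.

V_total = 109.6∠-151.3° V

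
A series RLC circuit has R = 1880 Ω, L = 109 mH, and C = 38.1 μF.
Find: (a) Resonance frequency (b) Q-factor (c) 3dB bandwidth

Step 1 — Resonance: ω₀ = 1/√(LC) = 1/√(0.109·3.81e-05) = 490.7 rad/s.
Step 2 — f₀ = ω₀/(2π) = 78.1 Hz.
Step 3 — Series Q: Q = ω₀L/R = 490.7·0.109/1880 = 0.02845.
Step 4 — Bandwidth: Δω = ω₀/Q = 1.725e+04 rad/s; BW = Δω/(2π) = 2745 Hz.

(a) f₀ = 78.1 Hz  (b) Q = 0.02845  (c) BW = 2745 Hz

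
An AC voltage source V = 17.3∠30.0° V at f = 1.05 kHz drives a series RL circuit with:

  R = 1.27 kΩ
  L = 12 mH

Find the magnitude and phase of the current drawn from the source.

Step 1 — Angular frequency: ω = 2π·f = 2π·1050 = 6597 rad/s.
Step 2 — Component impedances:
  R: Z = R = 1270 Ω
  L: Z = jωL = j·6597·0.012 = 0 + j79.17 Ω
Step 3 — Series combination: Z_total = R + L = 1270 + j79.17 Ω = 1272∠3.6° Ω.
Step 4 — Source phasor: V = 17.3∠30.0° V = 14.98 + j8.65 V.
Step 5 — Ohm's law: I = V / Z_total = (14.98 + j8.65) / (1270 + j79.17) = 0.01217 + j0.006052 A.
Step 6 — Convert to polar: |I| = 0.0136 A, ∠I = 26.4°.

I = 0.0136∠26.4° A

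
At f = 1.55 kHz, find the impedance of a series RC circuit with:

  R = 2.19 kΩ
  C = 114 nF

Step 1 — Angular frequency: ω = 2π·f = 2π·1550 = 9739 rad/s.
Step 2 — Component impedances:
  R: Z = R = 2190 Ω
  C: Z = 1/(jωC) = -j/(ω·C) = 0 - j900.7 Ω
Step 3 — Series combination: Z_total = R + C = 2190 - j900.7 Ω = 2368∠-22.4° Ω.

Z = 2190 - j900.7 Ω = 2368∠-22.4° Ω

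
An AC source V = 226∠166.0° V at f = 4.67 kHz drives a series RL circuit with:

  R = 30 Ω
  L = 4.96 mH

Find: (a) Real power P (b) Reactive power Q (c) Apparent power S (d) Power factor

Step 1 — Angular frequency: ω = 2π·f = 2π·4670 = 2.934e+04 rad/s.
Step 2 — Component impedances:
  R: Z = R = 30 Ω
  L: Z = jωL = j·2.934e+04·0.00496 = 0 + j145.5 Ω
Step 3 — Series combination: Z_total = R + L = 30 + j145.5 Ω = 148.6∠78.4° Ω.
Step 4 — Source phasor: V = 226∠166.0° V = -219.3 + j54.67 V.
Step 5 — Current: I = V / Z = 0.06243 + j1.52 A = 1.521∠87.6° A.
Step 6 — Complex power: S = V·I* = 69.39 + j336.6 VA.
Step 7 — Real power: P = Re(S) = 69.39 W.
Step 8 — Reactive power: Q = Im(S) = 336.6 VAR.
Step 9 — Apparent power: |S| = 343.7 VA.
Step 10 — Power factor: PF = P/|S| = 0.2019 (lagging).

(a) P = 69.39 W  (b) Q = 336.6 VAR  (c) S = 343.7 VA  (d) PF = 0.2019 (lagging)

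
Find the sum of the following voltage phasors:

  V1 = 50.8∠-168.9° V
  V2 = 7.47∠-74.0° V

Step 1 — Convert each phasor to rectangular form:
  V1 = 50.8·(cos(-168.9°) + j·sin(-168.9°)) = -49.85 - j9.78 V
  V2 = 7.47·(cos(-74.0°) + j·sin(-74.0°)) = 2.059 - j7.181 V
Step 2 — Sum components: V_total = -47.79 - j16.96 V.
Step 3 — Convert to polar: |V_total| = 50.71 V, ∠V_total = -160.5°.

V_total = 50.71∠-160.5° V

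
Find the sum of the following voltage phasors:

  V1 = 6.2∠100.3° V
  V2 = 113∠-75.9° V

Step 1 — Convert each phasor to rectangular form:
  V1 = 6.2·(cos(100.3°) + j·sin(100.3°)) = -1.109 + j6.1 V
  V2 = 113·(cos(-75.9°) + j·sin(-75.9°)) = 27.53 - j109.6 V
Step 2 — Sum components: V_total = 26.42 - j103.5 V.
Step 3 — Convert to polar: |V_total| = 106.8 V, ∠V_total = -75.7°.

V_total = 106.8∠-75.7° V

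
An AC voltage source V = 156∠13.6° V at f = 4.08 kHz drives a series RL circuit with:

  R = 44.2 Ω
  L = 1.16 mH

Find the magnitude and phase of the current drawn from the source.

Step 1 — Angular frequency: ω = 2π·f = 2π·4080 = 2.564e+04 rad/s.
Step 2 — Component impedances:
  R: Z = R = 44.2 Ω
  L: Z = jωL = j·2.564e+04·0.00116 = 0 + j29.74 Ω
Step 3 — Series combination: Z_total = R + L = 44.2 + j29.74 Ω = 53.27∠33.9° Ω.
Step 4 — Source phasor: V = 156∠13.6° V = 151.6 + j36.68 V.
Step 5 — Ohm's law: I = V / Z_total = (151.6 + j36.68) / (44.2 + j29.74) = 2.746 - j1.017 A.
Step 6 — Convert to polar: |I| = 2.928 A, ∠I = -20.3°.

I = 2.928∠-20.3° A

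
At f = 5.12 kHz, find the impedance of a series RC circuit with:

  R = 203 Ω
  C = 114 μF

Step 1 — Angular frequency: ω = 2π·f = 2π·5120 = 3.217e+04 rad/s.
Step 2 — Component impedances:
  R: Z = R = 203 Ω
  C: Z = 1/(jωC) = -j/(ω·C) = 0 - j0.2727 Ω
Step 3 — Series combination: Z_total = R + C = 203 - j0.2727 Ω = 203∠-0.1° Ω.

Z = 203 - j0.2727 Ω = 203∠-0.1° Ω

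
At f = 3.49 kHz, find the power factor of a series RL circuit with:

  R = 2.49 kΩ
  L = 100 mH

Step 1 — Angular frequency: ω = 2π·f = 2π·3490 = 2.193e+04 rad/s.
Step 2 — Component impedances:
  R: Z = R = 2490 Ω
  L: Z = jωL = j·2.193e+04·0.1 = 0 + j2193 Ω
Step 3 — Series combination: Z_total = R + L = 2490 + j2193 Ω = 3318∠41.4° Ω.
Step 4 — Power factor: PF = cos(φ) = Re(Z)/|Z| = 2490/3318 = 0.7505.
Step 5 — Type: Im(Z) = 2193 ⇒ lagging (phase φ = 41.4°).

PF = 0.7505 (lagging, φ = 41.4°)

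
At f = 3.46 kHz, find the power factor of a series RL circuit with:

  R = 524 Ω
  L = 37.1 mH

Step 1 — Angular frequency: ω = 2π·f = 2π·3460 = 2.174e+04 rad/s.
Step 2 — Component impedances:
  R: Z = R = 524 Ω
  L: Z = jωL = j·2.174e+04·0.0371 = 0 + j806.5 Ω
Step 3 — Series combination: Z_total = R + L = 524 + j806.5 Ω = 961.8∠57.0° Ω.
Step 4 — Power factor: PF = cos(φ) = Re(Z)/|Z| = 524/961.8 = 0.5448.
Step 5 — Type: Im(Z) = 806.5 ⇒ lagging (phase φ = 57.0°).

PF = 0.5448 (lagging, φ = 57.0°)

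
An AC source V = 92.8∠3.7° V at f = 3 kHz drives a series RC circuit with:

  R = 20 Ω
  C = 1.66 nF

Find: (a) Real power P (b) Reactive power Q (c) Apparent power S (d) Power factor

Step 1 — Angular frequency: ω = 2π·f = 2π·3000 = 1.885e+04 rad/s.
Step 2 — Component impedances:
  R: Z = R = 20 Ω
  C: Z = 1/(jωC) = -j/(ω·C) = 0 - j3.196e+04 Ω
Step 3 — Series combination: Z_total = R + C = 20 - j3.196e+04 Ω = 3.196e+04∠-90.0° Ω.
Step 4 — Source phasor: V = 92.8∠3.7° V = 92.61 + j5.989 V.
Step 5 — Current: I = V / Z = -0.0001856 + j0.002898 A = 0.002904∠93.7° A.
Step 6 — Complex power: S = V·I* = 0.0001686 - j0.2695 VA.
Step 7 — Real power: P = Re(S) = 0.0001686 W.
Step 8 — Reactive power: Q = Im(S) = -0.2695 VAR.
Step 9 — Apparent power: |S| = 0.2695 VA.
Step 10 — Power factor: PF = P/|S| = 0.0006258 (leading).

(a) P = 0.0001686 W  (b) Q = -0.2695 VAR  (c) S = 0.2695 VA  (d) PF = 0.0006258 (leading)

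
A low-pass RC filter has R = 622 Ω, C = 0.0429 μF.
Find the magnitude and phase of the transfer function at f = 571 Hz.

Step 1 — Angular frequency: ω = 2π·571 = 3588 rad/s.
Step 2 — Transfer function: H(jω) = 1/(1 + jωRC).
Step 3 — Denominator: 1 + jωRC = 1 + j·3588·622·4.29e-08 = 1 + j0.09573.
Step 4 — H = 0.9909 - j0.09486.
Step 5 — Magnitude: |H| = 0.9954 (-0.0 dB); phase: φ = -5.5°.

|H| = 0.9954 (-0.0 dB), φ = -5.5°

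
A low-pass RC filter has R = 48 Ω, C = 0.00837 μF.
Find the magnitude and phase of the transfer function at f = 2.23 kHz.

Step 1 — Angular frequency: ω = 2π·2230 = 1.401e+04 rad/s.
Step 2 — Transfer function: H(jω) = 1/(1 + jωRC).
Step 3 — Denominator: 1 + jωRC = 1 + j·1.401e+04·48·8.37e-09 = 1 + j0.005629.
Step 4 — H = 1 - j0.005629.
Step 5 — Magnitude: |H| = 1 (-0.0 dB); phase: φ = -0.3°.

|H| = 1 (-0.0 dB), φ = -0.3°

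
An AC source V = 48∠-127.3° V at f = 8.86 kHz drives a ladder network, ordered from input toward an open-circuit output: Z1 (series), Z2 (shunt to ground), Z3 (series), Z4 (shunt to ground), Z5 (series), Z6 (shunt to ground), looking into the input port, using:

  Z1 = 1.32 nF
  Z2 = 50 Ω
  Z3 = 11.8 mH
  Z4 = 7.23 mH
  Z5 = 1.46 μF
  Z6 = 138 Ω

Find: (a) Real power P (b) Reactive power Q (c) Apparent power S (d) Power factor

Step 1 — Angular frequency: ω = 2π·f = 2π·8860 = 5.567e+04 rad/s.
Step 2 — Component impedances:
  Z1: Z = 1/(jωC) = -j/(ω·C) = 0 - j1.361e+04 Ω
  Z2: Z = R = 50 Ω
  Z3: Z = jωL = j·5.567e+04·0.0118 = 0 + j656.9 Ω
  Z4: Z = jωL = j·5.567e+04·0.00723 = 0 + j402.5 Ω
  Z5: Z = 1/(jωC) = -j/(ω·C) = 0 - j12.3 Ω
  Z6: Z = R = 138 Ω
Step 3 — Ladder network (open output): work backward from the far end, alternating series and parallel combinations. Z_in = 49.11 - j1.361e+04 Ω = 1.361e+04∠-89.8° Ω.
Step 4 — Source phasor: V = 48∠-127.3° V = -29.09 - j38.18 V.
Step 5 — Current: I = V / Z = 0.002799 - j0.002148 A = 0.003528∠-37.5° A.
Step 6 — Complex power: S = V·I* = 0.0006113 - j0.1693 VA.
Step 7 — Real power: P = Re(S) = 0.0006113 W.
Step 8 — Reactive power: Q = Im(S) = -0.1693 VAR.
Step 9 — Apparent power: |S| = 0.1693 VA.
Step 10 — Power factor: PF = P/|S| = 0.00361 (leading).

(a) P = 0.0006113 W  (b) Q = -0.1693 VAR  (c) S = 0.1693 VA  (d) PF = 0.00361 (leading)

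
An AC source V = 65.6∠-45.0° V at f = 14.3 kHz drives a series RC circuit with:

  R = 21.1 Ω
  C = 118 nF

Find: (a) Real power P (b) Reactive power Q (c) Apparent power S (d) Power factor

Step 1 — Angular frequency: ω = 2π·f = 2π·1.43e+04 = 8.985e+04 rad/s.
Step 2 — Component impedances:
  R: Z = R = 21.1 Ω
  C: Z = 1/(jωC) = -j/(ω·C) = 0 - j94.32 Ω
Step 3 — Series combination: Z_total = R + C = 21.1 - j94.32 Ω = 96.65∠-77.4° Ω.
Step 4 — Source phasor: V = 65.6∠-45.0° V = 46.39 - j46.39 V.
Step 5 — Current: I = V / Z = 0.5731 + j0.3636 A = 0.6787∠32.4° A.
Step 6 — Complex power: S = V·I* = 9.72 - j43.45 VA.
Step 7 — Real power: P = Re(S) = 9.72 W.
Step 8 — Reactive power: Q = Im(S) = -43.45 VAR.
Step 9 — Apparent power: |S| = 44.52 VA.
Step 10 — Power factor: PF = P/|S| = 0.2183 (leading).

(a) P = 9.72 W  (b) Q = -43.45 VAR  (c) S = 44.52 VA  (d) PF = 0.2183 (leading)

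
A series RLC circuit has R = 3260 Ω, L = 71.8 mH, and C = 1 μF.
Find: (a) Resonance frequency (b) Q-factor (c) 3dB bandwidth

Step 1 — Resonance condition Im(Z)=0 gives ω₀ = 1/√(LC).
Step 2 — ω₀ = 1/√(0.0718·1e-06) = 3732 rad/s.
Step 3 — f₀ = ω₀/(2π) = 594 Hz.
Step 4 — Series Q: Q = ω₀L/R = 3732·0.0718/3260 = 0.08219.
Step 5 — 3dB bandwidth: Δω = ω₀/Q = 4.54e+04 rad/s; BW = Δω/(2π) = 7226 Hz.

(a) f₀ = 594 Hz  (b) Q = 0.08219  (c) BW = 7226 Hz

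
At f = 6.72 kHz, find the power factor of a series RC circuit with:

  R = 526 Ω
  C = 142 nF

Step 1 — Angular frequency: ω = 2π·f = 2π·6720 = 4.222e+04 rad/s.
Step 2 — Component impedances:
  R: Z = R = 526 Ω
  C: Z = 1/(jωC) = -j/(ω·C) = 0 - j166.8 Ω
Step 3 — Series combination: Z_total = R + C = 526 - j166.8 Ω = 551.8∠-17.6° Ω.
Step 4 — Power factor: PF = cos(φ) = Re(Z)/|Z| = 526/551.8 = 0.9532.
Step 5 — Type: Im(Z) = -166.8 ⇒ leading (phase φ = -17.6°).

PF = 0.9532 (leading, φ = -17.6°)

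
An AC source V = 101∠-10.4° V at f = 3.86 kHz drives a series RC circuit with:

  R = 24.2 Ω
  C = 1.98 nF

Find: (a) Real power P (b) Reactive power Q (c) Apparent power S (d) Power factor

Step 1 — Angular frequency: ω = 2π·f = 2π·3860 = 2.425e+04 rad/s.
Step 2 — Component impedances:
  R: Z = R = 24.2 Ω
  C: Z = 1/(jωC) = -j/(ω·C) = 0 - j2.082e+04 Ω
Step 3 — Series combination: Z_total = R + C = 24.2 - j2.082e+04 Ω = 2.082e+04∠-89.9° Ω.
Step 4 — Source phasor: V = 101∠-10.4° V = 99.34 - j18.23 V.
Step 5 — Current: I = V / Z = 0.0008811 + j0.004769 A = 0.00485∠79.5° A.
Step 6 — Complex power: S = V·I* = 0.0005693 - j0.4899 VA.
Step 7 — Real power: P = Re(S) = 0.0005693 W.
Step 8 — Reactive power: Q = Im(S) = -0.4899 VAR.
Step 9 — Apparent power: |S| = 0.4899 VA.
Step 10 — Power factor: PF = P/|S| = 0.001162 (leading).

(a) P = 0.0005693 W  (b) Q = -0.4899 VAR  (c) S = 0.4899 VA  (d) PF = 0.001162 (leading)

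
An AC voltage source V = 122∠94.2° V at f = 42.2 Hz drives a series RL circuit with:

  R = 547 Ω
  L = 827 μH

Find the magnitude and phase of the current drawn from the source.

Step 1 — Angular frequency: ω = 2π·f = 2π·42.2 = 265.2 rad/s.
Step 2 — Component impedances:
  R: Z = R = 547 Ω
  L: Z = jωL = j·265.2·0.000827 = 0 + j0.2193 Ω
Step 3 — Series combination: Z_total = R + L = 547 + j0.2193 Ω = 547∠0.0° Ω.
Step 4 — Source phasor: V = 122∠94.2° V = -8.935 + j121.7 V.
Step 5 — Ohm's law: I = V / Z_total = (-8.935 + j121.7) / (547 + j0.2193) = -0.01625 + j0.2224 A.
Step 6 — Convert to polar: |I| = 0.223 A, ∠I = 94.2°.

I = 0.223∠94.2° A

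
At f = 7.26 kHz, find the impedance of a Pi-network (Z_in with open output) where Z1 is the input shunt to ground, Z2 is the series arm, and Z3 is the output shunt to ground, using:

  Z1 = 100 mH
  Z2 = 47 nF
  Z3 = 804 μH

Step 1 — Angular frequency: ω = 2π·f = 2π·7260 = 4.562e+04 rad/s.
Step 2 — Component impedances:
  Z1: Z = jωL = j·4.562e+04·0.1 = 0 + j4562 Ω
  Z2: Z = 1/(jωC) = -j/(ω·C) = 0 - j466.4 Ω
  Z3: Z = jωL = j·4.562e+04·0.000804 = 0 + j36.68 Ω
Step 3 — With open output, the series arm Z2 and the output shunt Z3 appear in series to ground: Z2 + Z3 = 0 - j429.8 Ω.
Step 4 — Parallel with input shunt Z1: Z_in = Z1 || (Z2 + Z3) = 0 - j474.5 Ω = 474.5∠-90.0° Ω.

Z = 0 - j474.5 Ω = 474.5∠-90.0° Ω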